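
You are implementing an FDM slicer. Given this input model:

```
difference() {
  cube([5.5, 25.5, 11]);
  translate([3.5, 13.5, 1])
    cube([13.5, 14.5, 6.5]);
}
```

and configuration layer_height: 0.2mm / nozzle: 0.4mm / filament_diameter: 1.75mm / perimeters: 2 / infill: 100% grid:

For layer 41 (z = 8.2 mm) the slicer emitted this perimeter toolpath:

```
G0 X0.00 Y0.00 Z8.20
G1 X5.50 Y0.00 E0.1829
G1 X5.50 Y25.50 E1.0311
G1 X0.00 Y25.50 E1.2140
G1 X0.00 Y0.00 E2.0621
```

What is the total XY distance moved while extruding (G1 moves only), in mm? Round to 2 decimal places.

62.00 mm

Sum the Euclidean lengths of each G1 segment: total = 62.00 mm.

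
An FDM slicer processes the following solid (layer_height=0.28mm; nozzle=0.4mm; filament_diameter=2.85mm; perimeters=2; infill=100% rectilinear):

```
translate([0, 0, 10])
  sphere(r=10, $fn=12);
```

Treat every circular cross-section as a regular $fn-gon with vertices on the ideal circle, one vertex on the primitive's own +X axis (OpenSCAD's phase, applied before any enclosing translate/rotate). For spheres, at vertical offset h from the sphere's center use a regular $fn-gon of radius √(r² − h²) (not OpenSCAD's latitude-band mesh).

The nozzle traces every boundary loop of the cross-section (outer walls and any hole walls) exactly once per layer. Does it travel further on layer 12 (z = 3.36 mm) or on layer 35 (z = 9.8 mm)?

layer 35 (z = 9.8 mm)

Layer 12 (z = 3.36): the r=10 sphere contributes a regular 12-gon of circumradius √(10²−6.64²) = 7.477 (perimeter = 2·12·7.477·sin(180°/12) = 46.45 mm). So its perimeter = 46.45 mm. Layer 35 (z = 9.8): the sphere: section is a regular 12-gon, circumradius = √(r²−h²) = √(10²−0.2²) = 9.998 (perimeter = 2·12·9.998·sin(180°/12) = 62.10 mm). So its perimeter = 62.10 mm. Layer 35 is larger (62.10 vs 46.45 mm).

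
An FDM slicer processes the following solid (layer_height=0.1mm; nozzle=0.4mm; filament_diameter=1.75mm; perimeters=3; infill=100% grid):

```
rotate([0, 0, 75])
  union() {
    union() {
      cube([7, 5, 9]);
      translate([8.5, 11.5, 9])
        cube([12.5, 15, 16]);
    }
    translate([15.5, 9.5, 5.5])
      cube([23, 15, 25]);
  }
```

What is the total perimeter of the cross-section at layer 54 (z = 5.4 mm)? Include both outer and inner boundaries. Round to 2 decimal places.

At z = 5.4 mm: the cube (footprint 7×5) is included at this height (perimeter 24.00 mm); the cube at (8.5, 11.5) is not intersected at this z (z outside [9, 25]); Combining (union): only the 7×5 cube is present, so the union is just that shape — boundary = 24.00 mm; the cube at (15.5, 9.5) is not intersected at this z (z outside [5.5, 30.5]); Merging all regions: only that combined region is present, so the union is just that shape — boundary = 24.00 mm; (whole slice rotated 75° about Z — lengths, areas and connectivity unchanged). Overall, the cross-section is a single solid region. Total boundary length (outer) = 24.00 mm.

24.00 mm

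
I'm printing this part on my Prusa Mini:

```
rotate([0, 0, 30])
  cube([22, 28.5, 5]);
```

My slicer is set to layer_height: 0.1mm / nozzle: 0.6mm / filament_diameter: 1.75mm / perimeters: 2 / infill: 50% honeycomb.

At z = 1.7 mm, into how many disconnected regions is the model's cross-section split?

1

At z = 1.7 mm: the 22×28.5 cube contributes its full rectangle; (rotated 30° about Z; rotation is an isometry so areas/perimeters/island counts are preserved). The result has 1 disconnected region.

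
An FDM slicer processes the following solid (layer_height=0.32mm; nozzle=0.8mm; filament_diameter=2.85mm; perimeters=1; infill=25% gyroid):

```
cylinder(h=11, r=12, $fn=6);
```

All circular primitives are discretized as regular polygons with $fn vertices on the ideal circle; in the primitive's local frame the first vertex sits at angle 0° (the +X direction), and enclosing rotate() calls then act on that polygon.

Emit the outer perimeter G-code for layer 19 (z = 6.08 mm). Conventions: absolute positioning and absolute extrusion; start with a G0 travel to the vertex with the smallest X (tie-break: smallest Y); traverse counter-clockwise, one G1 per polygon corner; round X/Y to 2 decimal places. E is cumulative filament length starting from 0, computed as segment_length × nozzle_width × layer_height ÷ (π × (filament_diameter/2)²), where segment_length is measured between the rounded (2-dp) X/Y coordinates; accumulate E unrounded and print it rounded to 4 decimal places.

At z = 6.08 mm: the cylinder: section is a regular 6-gon, circumradius r=12. The outline is a single polygon with 6 vertices. Extrusion per mm of travel: 0.8 × 0.32 / (π × 1.425²) = 0.040129. Accumulating E over each segment gives final E = 2.8890.

G0 X-12.00 Y0.00 Z6.08
G1 X-6.00 Y-10.39 E0.4815
G1 X6.00 Y-10.39 E0.9630
G1 X12.00 Y0.00 E1.4445
G1 X6.00 Y10.39 E1.9260
G1 X-6.00 Y10.39 E2.4075
G1 X-12.00 Y0.00 E2.8890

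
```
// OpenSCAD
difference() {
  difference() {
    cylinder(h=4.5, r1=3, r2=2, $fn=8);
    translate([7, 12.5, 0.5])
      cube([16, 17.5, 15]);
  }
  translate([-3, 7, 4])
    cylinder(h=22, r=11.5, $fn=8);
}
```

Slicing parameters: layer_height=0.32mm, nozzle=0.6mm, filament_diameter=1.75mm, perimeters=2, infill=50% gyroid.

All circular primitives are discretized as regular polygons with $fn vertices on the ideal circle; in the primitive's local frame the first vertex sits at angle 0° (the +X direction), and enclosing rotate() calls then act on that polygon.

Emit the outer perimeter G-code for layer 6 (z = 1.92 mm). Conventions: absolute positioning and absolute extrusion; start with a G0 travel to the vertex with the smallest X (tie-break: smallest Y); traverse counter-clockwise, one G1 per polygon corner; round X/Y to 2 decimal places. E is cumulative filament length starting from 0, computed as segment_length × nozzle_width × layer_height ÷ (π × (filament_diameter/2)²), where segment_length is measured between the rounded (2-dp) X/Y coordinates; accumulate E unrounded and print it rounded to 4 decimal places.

G0 X-2.57 Y0.00 Z1.92
G1 X-1.82 Y-1.82 E0.1571
G1 X0.00 Y-2.57 E0.3143
G1 X1.82 Y-1.82 E0.4714
G1 X2.57 Y0.00 E0.6285
G1 X1.82 Y1.82 E0.7857
G1 X0.00 Y2.57 E0.9428
G1 X-1.82 Y1.82 E1.0999
G1 X-2.57 Y0.00 E1.2571

At z = 1.92 mm: the cone contributes a regular 8-gon of circumradius 2.573 (interpolated between r1=3 and r2=2 at t=0.427); the cube at (7, 12.5) (footprint 16×17.5) is included at this height; Subtracting the remaining from the first: starting from the cone, the 16×17.5 cube at (7, 12.5) misses the remaining region (no effect) — 1 connected region; the cylinder at (-3, 7) is absent (z outside [4, 26]); After the difference (first − rest): none of the subtracted shapes is present at this height, so that combined region is unchanged — 1 connected region. The outline is a single polygon with 8 vertices. Extrusion per mm of travel: 0.6 × 0.32 / (π × 0.875²) = 0.079824. Accumulating E over each segment gives final E = 1.2571.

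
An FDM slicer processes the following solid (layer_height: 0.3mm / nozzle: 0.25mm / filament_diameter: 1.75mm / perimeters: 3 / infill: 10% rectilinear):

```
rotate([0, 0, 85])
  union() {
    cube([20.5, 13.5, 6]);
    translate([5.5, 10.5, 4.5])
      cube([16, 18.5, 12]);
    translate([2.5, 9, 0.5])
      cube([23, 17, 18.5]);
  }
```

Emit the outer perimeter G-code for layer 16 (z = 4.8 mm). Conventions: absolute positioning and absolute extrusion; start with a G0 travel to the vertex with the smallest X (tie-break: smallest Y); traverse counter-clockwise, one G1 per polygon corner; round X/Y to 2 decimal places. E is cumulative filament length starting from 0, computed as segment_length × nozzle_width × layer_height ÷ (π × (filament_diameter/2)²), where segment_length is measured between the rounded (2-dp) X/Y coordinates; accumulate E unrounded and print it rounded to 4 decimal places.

G0 X-28.41 Y8.01 Z4.80
G1 X-25.42 Y7.75 E0.0936
G1 X-25.68 Y4.76 E0.1872
G1 X-13.23 Y3.67 E0.5769
G1 X-13.45 Y1.18 E0.6548
G1 X0.00 Y0.00 E1.0758
G1 X1.79 Y20.42 E1.7150
G1 X-7.18 Y21.21 E1.9958
G1 X-6.74 Y26.19 E2.1516
G1 X-23.68 Y27.67 E2.6819
G1 X-24.03 Y23.68 E2.8068
G1 X-27.02 Y23.95 E2.9004
G1 X-28.41 Y8.01 E3.3993

At z = 4.8 mm: the cube (footprint 20.5×13.5) is included at this height; the 16×18.5 cube at (5.5, 10.5) contributes its full rectangle; the cube at (2.5, 9) is present — its section is the full 23×17 rectangle; Merging all regions: the regions partially overlap (shared area 329.00 mm²), so overlapping operands fuse into one piece — 1 connected region; (rotated 85° about Z; rotation is an isometry so areas/perimeters/island counts are preserved). The outline is a single polygon with 12 vertices. Extrusion per mm of travel: 0.25 × 0.3 / (π × 0.875²) = 0.031181. Accumulating E over each segment gives final E = 3.3993.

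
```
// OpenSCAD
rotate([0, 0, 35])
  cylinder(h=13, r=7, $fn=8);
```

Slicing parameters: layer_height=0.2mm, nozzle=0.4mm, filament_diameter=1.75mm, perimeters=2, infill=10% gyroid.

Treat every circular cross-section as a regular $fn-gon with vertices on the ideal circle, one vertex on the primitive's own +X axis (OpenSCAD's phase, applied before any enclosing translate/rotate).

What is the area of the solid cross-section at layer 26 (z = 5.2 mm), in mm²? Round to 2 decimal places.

138.59 mm²

At z = 5.2 mm: the r=7 cylinder gives a regular 8-gon of circumradius 7 (constant along its height) (area = (8/2)·7.000²·sin(360°/8) = 138.59 mm²); (whole slice rotated 35° about Z — lengths, areas and connectivity unchanged). Overall, the cross-section is a single solid region. Net area = 138.59 mm².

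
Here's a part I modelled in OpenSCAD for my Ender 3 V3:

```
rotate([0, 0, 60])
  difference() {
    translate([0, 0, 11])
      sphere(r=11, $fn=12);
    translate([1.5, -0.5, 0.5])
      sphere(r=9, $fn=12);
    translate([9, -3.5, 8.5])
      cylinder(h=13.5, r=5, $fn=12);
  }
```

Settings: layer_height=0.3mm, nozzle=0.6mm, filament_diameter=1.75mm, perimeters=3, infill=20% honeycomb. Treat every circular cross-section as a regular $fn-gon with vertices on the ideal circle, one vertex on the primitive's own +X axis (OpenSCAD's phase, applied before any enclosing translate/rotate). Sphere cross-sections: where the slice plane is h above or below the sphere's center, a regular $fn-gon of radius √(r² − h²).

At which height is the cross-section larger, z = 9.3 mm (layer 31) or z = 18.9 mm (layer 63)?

layer 31 (z = 9.3 mm)

Layer 31 (z = 9.3): the sphere: section is a regular 12-gon, circumradius = √(r²−h²) = √(11²−1.7²) = 10.868 (area = (12/2)·10.868²·sin(360°/12) = 354.33 mm²); the r=9 sphere at (1.5, -0.5) slices to a regular 12-gon of circumradius 1.887 (√(r²−h²) with h=8.8 from center) (area = (12/2)·1.887²·sin(360°/12) = 10.68 mm²); the cylinder at (9, -3.5): section is a regular 12-gon, circumradius r=5 (area = (12/2)·5.000²·sin(360°/12) = 75.00 mm²); Taking the first minus the rest: starting from the r=11 sphere (354.33 mm²), the r=9 sphere at (1.5, -0.5) lies wholly inside it (removes its full 10.68 mm² and its 11.72 mm outline becomes a hole wall); the r=5 cylinder at (9, -3.5) partially overlaps it — only the 43.19 mm² overlap (of its 75.00 mm²) is removed, clipping the outline — area = 300.46 mm²; (rotated 60° about Z; rotation is an isometry so areas/perimeters/island counts are preserved). So its area = 300.46 mm². Layer 63 (z = 18.9): the r=11 sphere contributes a regular 12-gon of circumradius √(11²−7.9²) = 7.654 (area = (12/2)·7.654²·sin(360°/12) = 175.77 mm²); the sphere at (1.5, -0.5) is not intersected at this z (|z−center|=18.400 > r=9); the r=5 cylinder at (9, -3.5) gives a regular 12-gon of circumradius 5 (constant along its height) (area = (12/2)·5.000²·sin(360°/12) = 75.00 mm²); Subtracting the remaining from the first: starting from the r=11 sphere (175.77 mm²), the r=5 cylinder at (9, -3.5) partially overlaps it — only the 13.87 mm² overlap (of its 75.00 mm²) is removed, clipping the outline — area = 161.90 mm²; (rotated 60° about Z; rotation is an isometry so areas/perimeters/island counts are preserved). So its area = 161.90 mm². Layer 31 is larger (300.46 vs 161.90 mm²).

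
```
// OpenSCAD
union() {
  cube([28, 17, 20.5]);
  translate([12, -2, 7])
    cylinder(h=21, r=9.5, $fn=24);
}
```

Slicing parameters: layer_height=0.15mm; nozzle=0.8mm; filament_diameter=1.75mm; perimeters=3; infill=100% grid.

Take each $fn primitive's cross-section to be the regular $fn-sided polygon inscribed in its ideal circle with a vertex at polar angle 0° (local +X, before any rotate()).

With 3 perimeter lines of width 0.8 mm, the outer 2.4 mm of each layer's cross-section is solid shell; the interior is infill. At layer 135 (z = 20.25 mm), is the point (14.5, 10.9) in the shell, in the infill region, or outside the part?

infill

At z = 20.25 mm: the 28×17 cube contributes its full rectangle; the r=9.5 cylinder at (12, -2) contributes a regular 24-gon of circumradius 9.5; Combining (union): the regions partially overlap (shared area 102.68 mm²), so overlapping operands fuse into one piece — 1 connected region. Overall, the cross-section is a single solid region. The nearest boundary edge runs (0.00, 17.00)→(28.00, 17.00); distance from the point to it = 6.10 mm. The point is inside the cross-section and 6.10 mm from the nearest boundary — more than the 2.4 mm shell width (3 × 0.8), so it's in the infill interior.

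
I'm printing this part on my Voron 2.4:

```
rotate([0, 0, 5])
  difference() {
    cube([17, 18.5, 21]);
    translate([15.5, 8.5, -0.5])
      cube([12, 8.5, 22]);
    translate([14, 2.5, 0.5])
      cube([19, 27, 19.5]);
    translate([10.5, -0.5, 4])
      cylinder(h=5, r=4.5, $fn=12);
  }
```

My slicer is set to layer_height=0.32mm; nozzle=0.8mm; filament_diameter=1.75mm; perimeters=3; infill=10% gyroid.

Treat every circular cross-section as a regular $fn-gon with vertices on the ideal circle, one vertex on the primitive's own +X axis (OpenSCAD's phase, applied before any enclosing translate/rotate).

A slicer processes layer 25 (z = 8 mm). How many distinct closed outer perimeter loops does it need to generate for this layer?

1

At z = 8 mm: the cube is present — its section is the full 17×18.5 rectangle; the cube at (15.5, 8.5) (footprint 12×8.5) is included at this height; the cube at (14, 2.5) (footprint 19×27) is included at this height; the cylinder at (10.5, -0.5): section is a regular 12-gon, circumradius r=4.5; Subtracting the remaining from the first: starting from the 17×18.5 cube, the 12×8.5 cube at (15.5, 8.5) partially overlaps it — only the 12.75 mm² overlap (of its 102.00 mm²) is removed, clipping the outline; the 19×27 cube at (14, 2.5) partially overlaps it — only the 35.25 mm² overlap (of its 513.00 mm²) is removed, clipping the outline; the r=4.5 cylinder at (10.5, -0.5) partially overlaps it — only the 25.94 mm² overlap (of its 60.75 mm²) is removed, clipping the outline — 1 connected region; (rotated 5° about Z; rotation is an isometry so areas/perimeters/island counts are preserved). The result has 1 disconnected region.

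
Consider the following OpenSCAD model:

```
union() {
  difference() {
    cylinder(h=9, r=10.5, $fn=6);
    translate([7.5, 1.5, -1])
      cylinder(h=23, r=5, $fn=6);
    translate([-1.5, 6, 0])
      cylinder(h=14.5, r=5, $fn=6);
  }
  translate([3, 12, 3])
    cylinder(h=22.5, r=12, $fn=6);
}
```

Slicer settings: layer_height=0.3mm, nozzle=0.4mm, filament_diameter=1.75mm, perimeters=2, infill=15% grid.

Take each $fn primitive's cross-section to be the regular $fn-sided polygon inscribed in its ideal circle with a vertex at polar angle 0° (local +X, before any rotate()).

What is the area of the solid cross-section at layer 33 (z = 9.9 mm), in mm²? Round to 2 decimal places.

At z = 9.9 mm: the cylinder is not intersected at this z (z outside [0, 9]); the r=5 cylinder at (7.5, 1.5) contributes a regular 6-gon of circumradius 5 (area = (6/2)·5.000²·sin(360°/6) = 64.95 mm²); the r=5 cylinder at (-1.5, 6) contributes a regular 6-gon of circumradius 5 (area = (6/2)·5.000²·sin(360°/6) = 64.95 mm²); Subtracting the remaining from the first: the first operand is absent here, so nothing remains; the cylinder at (3, 12): section is a regular 6-gon, circumradius r=12 (area = (6/2)·12.000²·sin(360°/6) = 374.12 mm²); Merging all regions: only the r=12 cylinder at (3, 12) is present, so the union is just that shape — area = 374.12 mm². Overall, the cross-section is a single solid region. Net area = 374.12 mm².

374.12 mm²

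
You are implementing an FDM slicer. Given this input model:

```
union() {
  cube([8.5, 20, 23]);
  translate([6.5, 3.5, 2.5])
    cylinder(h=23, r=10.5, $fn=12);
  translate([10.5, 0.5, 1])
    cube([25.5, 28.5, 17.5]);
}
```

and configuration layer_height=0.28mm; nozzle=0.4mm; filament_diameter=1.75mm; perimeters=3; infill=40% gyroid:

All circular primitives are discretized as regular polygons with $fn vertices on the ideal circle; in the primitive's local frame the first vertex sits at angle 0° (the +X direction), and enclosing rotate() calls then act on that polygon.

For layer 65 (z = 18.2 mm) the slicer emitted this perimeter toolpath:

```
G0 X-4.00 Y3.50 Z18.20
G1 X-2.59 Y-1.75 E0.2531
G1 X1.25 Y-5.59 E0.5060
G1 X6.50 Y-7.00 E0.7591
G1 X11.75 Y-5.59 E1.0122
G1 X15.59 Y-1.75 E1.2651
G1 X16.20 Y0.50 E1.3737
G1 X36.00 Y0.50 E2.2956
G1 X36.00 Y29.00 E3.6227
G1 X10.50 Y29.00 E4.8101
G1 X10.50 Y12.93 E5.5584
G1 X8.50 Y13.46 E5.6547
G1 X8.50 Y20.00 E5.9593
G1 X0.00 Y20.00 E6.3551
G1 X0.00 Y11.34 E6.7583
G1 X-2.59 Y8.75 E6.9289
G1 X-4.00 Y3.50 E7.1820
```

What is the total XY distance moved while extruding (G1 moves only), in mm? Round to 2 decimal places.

154.24 mm

Sum the Euclidean lengths of each G1 segment: total = 154.24 mm.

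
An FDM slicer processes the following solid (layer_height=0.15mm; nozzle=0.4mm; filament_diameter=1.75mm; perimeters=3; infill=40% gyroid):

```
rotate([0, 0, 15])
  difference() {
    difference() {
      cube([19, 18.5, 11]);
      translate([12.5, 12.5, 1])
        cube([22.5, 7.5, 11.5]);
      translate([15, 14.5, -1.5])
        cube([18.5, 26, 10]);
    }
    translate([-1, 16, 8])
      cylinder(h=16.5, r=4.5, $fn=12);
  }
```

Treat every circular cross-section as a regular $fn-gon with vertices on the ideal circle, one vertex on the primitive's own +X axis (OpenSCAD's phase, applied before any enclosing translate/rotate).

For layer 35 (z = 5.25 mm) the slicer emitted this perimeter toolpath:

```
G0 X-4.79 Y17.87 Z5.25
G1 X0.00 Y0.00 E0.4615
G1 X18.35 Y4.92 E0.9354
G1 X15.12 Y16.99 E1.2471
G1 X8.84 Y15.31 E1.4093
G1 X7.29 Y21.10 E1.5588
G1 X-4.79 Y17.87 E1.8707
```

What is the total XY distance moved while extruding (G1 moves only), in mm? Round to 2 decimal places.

Sum the Euclidean lengths of each G1 segment: total = 74.99 mm.

74.99 mm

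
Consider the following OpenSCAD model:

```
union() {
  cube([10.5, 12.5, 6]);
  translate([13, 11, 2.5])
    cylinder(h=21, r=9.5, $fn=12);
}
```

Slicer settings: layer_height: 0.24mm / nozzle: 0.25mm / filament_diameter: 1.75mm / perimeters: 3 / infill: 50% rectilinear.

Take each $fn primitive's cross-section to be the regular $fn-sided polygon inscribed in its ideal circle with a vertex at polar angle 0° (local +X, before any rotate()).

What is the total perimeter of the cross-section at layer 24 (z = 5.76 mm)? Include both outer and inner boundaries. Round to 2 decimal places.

At z = 5.76 mm: the cube (footprint 10.5×12.5) is included at this height (perimeter 46.00 mm); the cylinder at (13, 11): section is a regular 12-gon, circumradius r=9.5 (perimeter = 2·12·9.500·sin(180°/12) = 59.01 mm); Merging all regions: the regions partially overlap (shared area 54.97 mm²), so the edge portions inside another operand are dropped and the merged outline is re-measured after clipping — boundary = 74.37 mm. Overall, the cross-section is a single solid region. Total boundary length (outer) = 74.37 mm.

74.37 mm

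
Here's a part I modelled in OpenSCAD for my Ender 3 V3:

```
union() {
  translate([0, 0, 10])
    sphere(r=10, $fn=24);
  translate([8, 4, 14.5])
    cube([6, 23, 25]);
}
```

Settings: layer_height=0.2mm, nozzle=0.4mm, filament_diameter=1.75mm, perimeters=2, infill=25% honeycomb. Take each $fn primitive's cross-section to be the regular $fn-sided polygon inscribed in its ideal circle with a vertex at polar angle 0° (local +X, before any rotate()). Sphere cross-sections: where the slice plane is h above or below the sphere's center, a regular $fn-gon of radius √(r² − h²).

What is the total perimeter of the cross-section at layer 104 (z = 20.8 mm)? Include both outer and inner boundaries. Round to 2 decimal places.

At z = 20.8 mm: the sphere is not intersected at this z (|z−center|=10.800 > r=10); the cube at (8, 4) is present — its section is the full 6×23 rectangle (perimeter 58.00 mm); Taking the union: only the 6×23 cube at (8, 4) is present, so the union is just that shape — boundary = 58.00 mm. Overall, the cross-section is a single solid region. Total boundary length (outer) = 58.00 mm.

58.00 mm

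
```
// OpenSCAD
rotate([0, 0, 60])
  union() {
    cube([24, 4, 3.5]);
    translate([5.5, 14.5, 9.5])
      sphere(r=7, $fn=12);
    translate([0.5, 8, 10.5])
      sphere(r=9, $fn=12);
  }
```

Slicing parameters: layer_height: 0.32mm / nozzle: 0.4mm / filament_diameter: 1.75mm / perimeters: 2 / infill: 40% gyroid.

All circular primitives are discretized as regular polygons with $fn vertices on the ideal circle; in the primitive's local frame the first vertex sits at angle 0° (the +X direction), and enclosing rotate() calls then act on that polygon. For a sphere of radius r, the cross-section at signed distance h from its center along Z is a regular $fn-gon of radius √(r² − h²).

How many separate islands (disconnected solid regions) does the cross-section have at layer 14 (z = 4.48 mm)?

At z = 4.48 mm: the cube is absent (z outside [0, 3.5]); the r=7 sphere at (5.5, 14.5) slices to a regular 12-gon of circumradius 4.878 (√(r²−h²) with h=5.02 from center); the r=9 sphere at (0.5, 8) contributes a regular 12-gon of circumradius √(9²−6.02²) = 6.690; Taking the union: the regions partially overlap (shared area 16.31 mm²), so overlapping operands fuse into one piece — 1 connected region; (rotated 60° about Z; rotation is an isometry so areas/perimeters/island counts are preserved). Overall, the cross-section is a single solid region. Island count = 1.

1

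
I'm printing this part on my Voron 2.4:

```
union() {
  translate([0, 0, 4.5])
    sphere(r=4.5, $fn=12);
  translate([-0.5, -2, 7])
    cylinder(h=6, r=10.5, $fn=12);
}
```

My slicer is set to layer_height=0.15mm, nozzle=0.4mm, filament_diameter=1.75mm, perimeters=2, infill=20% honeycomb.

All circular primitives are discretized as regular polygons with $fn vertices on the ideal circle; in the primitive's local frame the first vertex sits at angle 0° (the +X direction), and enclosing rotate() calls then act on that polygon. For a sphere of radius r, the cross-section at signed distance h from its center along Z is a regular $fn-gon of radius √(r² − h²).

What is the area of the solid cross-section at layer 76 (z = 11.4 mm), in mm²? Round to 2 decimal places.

330.75 mm²

At z = 11.4 mm: the sphere does not reach this height (|z−center|=6.900 > r=4.5); the cylinder at (-0.5, -2): section is a regular 12-gon, circumradius r=10.5 (area = (12/2)·10.500²·sin(360°/12) = 330.75 mm²); Merging all regions: only the r=10.5 cylinder at (-0.5, -2) is present, so the union is just that shape — area = 330.75 mm². Overall, the cross-section is a single solid region. Net area = 330.75 mm².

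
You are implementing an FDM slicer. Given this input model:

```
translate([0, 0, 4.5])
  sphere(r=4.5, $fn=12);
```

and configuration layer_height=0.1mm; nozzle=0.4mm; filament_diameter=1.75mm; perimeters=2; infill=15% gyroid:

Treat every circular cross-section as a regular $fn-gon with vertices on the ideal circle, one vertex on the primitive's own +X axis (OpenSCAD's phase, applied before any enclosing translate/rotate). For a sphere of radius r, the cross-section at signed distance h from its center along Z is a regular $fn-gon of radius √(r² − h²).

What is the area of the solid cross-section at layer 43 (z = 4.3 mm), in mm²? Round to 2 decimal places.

At z = 4.3 mm: the sphere: section is a regular 12-gon, circumradius = √(r²−h²) = √(4.5²−0.2²) = 4.496 (area = (12/2)·4.496²·sin(360°/12) = 60.63 mm²). Overall, the cross-section is a single solid region. Net area = 60.63 mm².

60.63 mm²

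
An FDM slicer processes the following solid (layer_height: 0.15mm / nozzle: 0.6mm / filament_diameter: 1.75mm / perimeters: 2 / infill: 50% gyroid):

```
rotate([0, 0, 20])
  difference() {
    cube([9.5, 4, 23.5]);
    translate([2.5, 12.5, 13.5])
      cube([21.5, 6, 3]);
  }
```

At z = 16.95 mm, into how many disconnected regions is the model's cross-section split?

1

At z = 16.95 mm: the 9.5×4 cube contributes its full rectangle; the cube at (2.5, 12.5) is absent (z outside [13.5, 16.5]); After the difference (first − rest): none of the subtracted shapes is present at this height, so the 9.5×4 cube is unchanged — 1 connected region; (whole slice rotated 20° about Z — lengths, areas and connectivity unchanged). The result has 1 disconnected region.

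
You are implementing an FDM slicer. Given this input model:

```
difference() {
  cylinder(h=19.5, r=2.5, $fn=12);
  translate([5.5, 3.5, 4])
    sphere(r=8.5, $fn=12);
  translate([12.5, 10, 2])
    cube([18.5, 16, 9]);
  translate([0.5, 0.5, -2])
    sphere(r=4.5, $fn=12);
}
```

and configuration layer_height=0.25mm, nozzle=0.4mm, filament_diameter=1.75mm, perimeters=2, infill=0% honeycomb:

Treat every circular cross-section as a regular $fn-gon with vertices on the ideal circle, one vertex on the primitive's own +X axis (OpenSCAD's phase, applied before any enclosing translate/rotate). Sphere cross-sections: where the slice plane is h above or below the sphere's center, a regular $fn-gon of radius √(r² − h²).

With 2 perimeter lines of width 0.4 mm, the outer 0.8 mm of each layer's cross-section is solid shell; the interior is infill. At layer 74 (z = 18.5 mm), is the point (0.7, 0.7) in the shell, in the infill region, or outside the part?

At z = 18.5 mm: the r=2.5 cylinder gives a regular 12-gon of circumradius 2.5 (constant along its height); the sphere at (5.5, 3.5) does not reach this height (|z−center|=14.500 > r=8.5); the cube at (12.5, 10) does not reach this height (z outside [2, 11]); the sphere at (0.5, 0.5) does not reach this height (|z−center|=20.500 > r=4.5); Taking the first minus the rest: none of the subtracted shapes is present at this height, so the r=2.5 cylinder is unchanged — 1 connected region. Overall, the cross-section is a single solid region. The nearest boundary edge runs (2.17, 1.25)→(1.25, 2.17); distance from the point to it = 1.42 mm. The point is inside the cross-section and 1.42 mm from the nearest boundary — more than the 0.8 mm shell width (2 × 0.4), so it's in the infill interior.

infill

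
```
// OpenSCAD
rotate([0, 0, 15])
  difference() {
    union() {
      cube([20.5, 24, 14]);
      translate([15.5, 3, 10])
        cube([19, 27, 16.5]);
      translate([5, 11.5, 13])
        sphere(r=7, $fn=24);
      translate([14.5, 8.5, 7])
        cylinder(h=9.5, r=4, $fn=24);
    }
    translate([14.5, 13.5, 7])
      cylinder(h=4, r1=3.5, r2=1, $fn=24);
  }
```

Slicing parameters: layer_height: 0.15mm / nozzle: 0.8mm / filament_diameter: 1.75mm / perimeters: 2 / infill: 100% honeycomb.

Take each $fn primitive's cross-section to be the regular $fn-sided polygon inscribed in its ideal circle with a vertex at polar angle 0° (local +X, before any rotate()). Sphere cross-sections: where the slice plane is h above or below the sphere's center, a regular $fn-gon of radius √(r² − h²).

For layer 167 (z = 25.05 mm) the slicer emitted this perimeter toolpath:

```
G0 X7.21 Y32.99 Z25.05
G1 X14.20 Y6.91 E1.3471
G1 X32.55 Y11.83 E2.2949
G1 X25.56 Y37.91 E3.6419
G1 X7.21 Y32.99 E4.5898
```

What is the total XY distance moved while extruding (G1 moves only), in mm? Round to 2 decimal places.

92.00 mm

Sum the Euclidean lengths of each G1 segment: total = 92.00 mm.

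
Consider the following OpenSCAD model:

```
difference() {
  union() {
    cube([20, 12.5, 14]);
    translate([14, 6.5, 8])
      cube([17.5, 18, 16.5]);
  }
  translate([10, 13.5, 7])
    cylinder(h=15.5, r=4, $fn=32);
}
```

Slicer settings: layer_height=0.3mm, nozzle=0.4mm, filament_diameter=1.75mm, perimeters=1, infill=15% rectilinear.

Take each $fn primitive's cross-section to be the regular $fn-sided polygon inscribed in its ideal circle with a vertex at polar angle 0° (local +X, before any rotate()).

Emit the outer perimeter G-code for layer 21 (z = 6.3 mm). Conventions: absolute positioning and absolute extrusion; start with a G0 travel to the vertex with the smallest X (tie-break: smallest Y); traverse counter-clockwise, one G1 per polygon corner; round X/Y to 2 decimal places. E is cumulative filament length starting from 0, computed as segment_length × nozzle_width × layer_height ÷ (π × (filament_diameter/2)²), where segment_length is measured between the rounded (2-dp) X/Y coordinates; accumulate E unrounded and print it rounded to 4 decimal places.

At z = 6.3 mm: the 20×12.5 cube contributes its full rectangle; the cube at (14, 6.5) is not intersected at this z (z outside [8, 24.5]); Taking the union: only the 20×12.5 cube is present, so the union is just that shape — 1 connected region; the cylinder at (10, 13.5) is not intersected at this z (z outside [7, 22.5]); After the difference (first − rest): none of the subtracted shapes is present at this height, so that combined region is unchanged — 1 connected region. The outline is a single polygon with 4 vertices. Extrusion per mm of travel: 0.4 × 0.3 / (π × 0.875²) = 0.049890. Accumulating E over each segment gives final E = 3.2429.

G0 X0.00 Y0.00 Z6.30
G1 X20.00 Y0.00 E0.9978
G1 X20.00 Y12.50 E1.6214
G1 X0.00 Y12.50 E2.6192
G1 X0.00 Y0.00 E3.2429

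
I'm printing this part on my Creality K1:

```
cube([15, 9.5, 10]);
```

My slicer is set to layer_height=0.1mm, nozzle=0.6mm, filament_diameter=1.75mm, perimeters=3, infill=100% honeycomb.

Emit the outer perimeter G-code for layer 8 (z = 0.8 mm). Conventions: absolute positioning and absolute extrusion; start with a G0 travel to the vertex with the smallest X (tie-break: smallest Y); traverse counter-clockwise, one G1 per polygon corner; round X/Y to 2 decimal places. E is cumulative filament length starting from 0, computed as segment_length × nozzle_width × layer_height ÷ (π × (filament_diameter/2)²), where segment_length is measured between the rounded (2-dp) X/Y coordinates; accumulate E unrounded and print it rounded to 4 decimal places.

G0 X0.00 Y0.00 Z0.80
G1 X15.00 Y0.00 E0.3742
G1 X15.00 Y9.50 E0.6112
G1 X0.00 Y9.50 E0.9853
G1 X0.00 Y0.00 E1.2223

At z = 0.8 mm: the 15×9.5 cube contributes its full rectangle. The outline is a single polygon with 4 vertices. Extrusion per mm of travel: 0.6 × 0.1 / (π × 0.875²) = 0.024945. Accumulating E over each segment gives final E = 1.2223.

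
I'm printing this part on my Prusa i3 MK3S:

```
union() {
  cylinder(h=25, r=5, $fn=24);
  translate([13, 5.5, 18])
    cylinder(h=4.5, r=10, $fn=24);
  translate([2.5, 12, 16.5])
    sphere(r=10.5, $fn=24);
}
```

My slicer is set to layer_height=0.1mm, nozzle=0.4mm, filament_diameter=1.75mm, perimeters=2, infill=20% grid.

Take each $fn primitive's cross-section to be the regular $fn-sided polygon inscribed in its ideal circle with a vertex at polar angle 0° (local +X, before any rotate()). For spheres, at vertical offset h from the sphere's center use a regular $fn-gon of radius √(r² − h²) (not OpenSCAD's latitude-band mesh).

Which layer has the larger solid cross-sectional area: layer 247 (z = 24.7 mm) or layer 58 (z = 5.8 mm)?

Layer 247 (z = 24.7): the cylinder: section is a regular 24-gon, circumradius r=5 (area = (24/2)·5.000²·sin(360°/24) = 77.65 mm²); the cylinder at (13, 5.5) does not reach this height (z outside [18, 22.5]); the sphere at (2.5, 12): section is a regular 24-gon, circumradius = √(r²−h²) = √(10.5²−8.2²) = 6.558 (area = (24/2)·6.558²·sin(360°/24) = 133.58 mm²); Merging all regions: the 2 present regions are separate (no shared area or edge), so areas and boundary lengths simply add and each stays a separate island — area = 211.23 mm². So its area = 211.23 mm². Layer 58 (z = 5.8): the r=5 cylinder gives a regular 24-gon of circumradius 5 (constant along its height) (area = (24/2)·5.000²·sin(360°/24) = 77.65 mm²); the cylinder at (13, 5.5) is not intersected at this z (z outside [18, 22.5]); the sphere at (2.5, 12) is not intersected at this z (|z−center|=10.700 > r=10.5); Merging all regions: only the r=5 cylinder is present, so the union is just that shape — area = 77.65 mm². So its area = 77.65 mm². Layer 247 is larger (211.23 vs 77.65 mm²).

layer 247 (z = 24.7 mm)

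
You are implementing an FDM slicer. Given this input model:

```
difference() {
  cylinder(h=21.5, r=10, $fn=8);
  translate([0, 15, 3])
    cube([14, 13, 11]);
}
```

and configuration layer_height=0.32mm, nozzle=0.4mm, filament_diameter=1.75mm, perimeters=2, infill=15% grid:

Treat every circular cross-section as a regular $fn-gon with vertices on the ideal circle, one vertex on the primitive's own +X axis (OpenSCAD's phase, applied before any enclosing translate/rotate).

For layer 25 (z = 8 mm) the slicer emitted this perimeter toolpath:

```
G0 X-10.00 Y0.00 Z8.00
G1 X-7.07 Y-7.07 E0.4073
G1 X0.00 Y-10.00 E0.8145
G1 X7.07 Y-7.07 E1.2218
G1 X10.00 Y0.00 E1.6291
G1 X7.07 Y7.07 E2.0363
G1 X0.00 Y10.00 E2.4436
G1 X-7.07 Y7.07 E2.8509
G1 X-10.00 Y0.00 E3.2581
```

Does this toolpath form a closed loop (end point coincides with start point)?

Start point (G0): (-10.00, 0.00). End point (last G1): the path returns to the start — closed.

yes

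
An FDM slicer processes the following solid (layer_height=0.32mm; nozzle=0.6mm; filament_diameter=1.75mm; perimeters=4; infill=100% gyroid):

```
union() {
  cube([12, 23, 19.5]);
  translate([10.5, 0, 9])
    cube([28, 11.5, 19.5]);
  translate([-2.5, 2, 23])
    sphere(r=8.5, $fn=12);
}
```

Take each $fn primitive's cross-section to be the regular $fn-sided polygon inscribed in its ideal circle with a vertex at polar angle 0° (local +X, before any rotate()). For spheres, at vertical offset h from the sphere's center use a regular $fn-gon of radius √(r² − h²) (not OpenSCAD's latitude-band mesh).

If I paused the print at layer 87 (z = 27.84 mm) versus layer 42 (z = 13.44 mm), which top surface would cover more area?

layer 42 (z = 13.44 mm)

Layer 87 (z = 27.84): the cube is absent (z outside [0, 19.5]); the cube at (10.5, 0) is present — its section is the full 28×11.5 rectangle (area 322.00 mm²); the r=8.5 sphere at (-2.5, 2) slices to a regular 12-gon of circumradius 6.987 (√(r²−h²) with h=4.84 from center) (area = (12/2)·6.987²·sin(360°/12) = 146.47 mm²); Taking the union: the 2 present regions are separate (no shared area or edge), so areas and boundary lengths simply add and each stays a separate island — area = 468.47 mm². So its area = 468.47 mm². Layer 42 (z = 13.44): the cube (footprint 12×23) is included at this height (area 276.00 mm²); the cube at (10.5, 0) is present — its section is the full 28×11.5 rectangle (area 322.00 mm²); the sphere at (-2.5, 2) does not reach this height (|z−center|=9.560 > r=8.5); Merging all regions: the regions partially overlap — summed areas 598.00 mm² minus the doubly-counted overlap 17.25 mm² gives 580.75 mm² — area = 580.75 mm². So its area = 580.75 mm². Layer 42 is larger (580.75 vs 468.47 mm²).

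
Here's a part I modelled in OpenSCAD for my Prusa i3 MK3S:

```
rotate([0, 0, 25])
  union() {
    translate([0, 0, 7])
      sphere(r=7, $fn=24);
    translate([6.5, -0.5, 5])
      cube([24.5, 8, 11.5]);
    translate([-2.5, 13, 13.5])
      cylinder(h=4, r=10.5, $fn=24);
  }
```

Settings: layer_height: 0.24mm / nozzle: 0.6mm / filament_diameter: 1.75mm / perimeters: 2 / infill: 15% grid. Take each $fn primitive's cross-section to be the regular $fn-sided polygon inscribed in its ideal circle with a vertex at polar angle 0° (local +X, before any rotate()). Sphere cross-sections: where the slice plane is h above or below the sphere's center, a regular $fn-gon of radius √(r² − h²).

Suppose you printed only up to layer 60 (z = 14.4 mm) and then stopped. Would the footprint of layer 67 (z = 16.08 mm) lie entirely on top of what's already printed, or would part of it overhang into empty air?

Compare the two slices. At z = 14.4: the sphere is not intersected at this z (|z−center|=7.400 > r=7); the cube at (6.5, -0.5) (footprint 24.5×8) is included at this height (area 196.00 mm²); the cylinder at (-2.5, 13): section is a regular 24-gon, circumradius r=10.5 (area = (24/2)·10.500²·sin(360°/24) = 342.42 mm²); Merging all regions: the 2 present regions are separate (no shared area or edge), so areas and boundary lengths simply add and each stays a separate island — area = 538.42 mm²; (rotated 25° about Z; rotation is an isometry so areas/perimeters/island counts are preserved). At z = 16.08: the sphere is not intersected at this z (|z−center|=9.080 > r=7); the cube at (6.5, -0.5) is present — its section is the full 24.5×8 rectangle (area 196.00 mm²); the cylinder at (-2.5, 13): section is a regular 24-gon, circumradius r=10.5 (area = (24/2)·10.500²·sin(360°/24) = 342.42 mm²); Combining (union): the 2 present regions are separate (no shared area or edge), so areas and boundary lengths simply add and each stays a separate island — area = 538.42 mm²; (rotated 25° about Z; rotation is an isometry so areas/perimeters/island counts are preserved). Checking containment: the cross-section at z = 16.08 is a subset of the cross-section at z = 14.4.

entirely on top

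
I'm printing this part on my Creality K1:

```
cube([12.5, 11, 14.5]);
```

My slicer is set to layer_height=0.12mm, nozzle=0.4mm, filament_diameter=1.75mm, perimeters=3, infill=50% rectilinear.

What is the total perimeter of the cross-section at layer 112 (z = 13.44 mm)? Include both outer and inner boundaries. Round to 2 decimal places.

47.00 mm

At z = 13.44 mm: the 12.5×11 cube contributes its full rectangle (perimeter 47.00 mm). Overall, the cross-section is a single solid region. Total boundary length (outer) = 47.00 mm.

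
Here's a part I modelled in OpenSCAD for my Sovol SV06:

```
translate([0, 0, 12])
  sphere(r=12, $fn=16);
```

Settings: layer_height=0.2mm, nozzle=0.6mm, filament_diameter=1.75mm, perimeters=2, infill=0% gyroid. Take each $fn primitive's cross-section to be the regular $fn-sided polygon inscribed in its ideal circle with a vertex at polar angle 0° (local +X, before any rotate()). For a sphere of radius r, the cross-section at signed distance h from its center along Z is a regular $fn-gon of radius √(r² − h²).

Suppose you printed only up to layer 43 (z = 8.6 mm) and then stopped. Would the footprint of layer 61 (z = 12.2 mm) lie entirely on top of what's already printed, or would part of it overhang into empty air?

Compare the two slices. At z = 8.6: the sphere: section is a regular 16-gon, circumradius = √(r²−h²) = √(12²−3.4²) = 11.508 (area = (16/2)·11.508²·sin(360°/16) = 405.46 mm²). At z = 12.2: the sphere: section is a regular 16-gon, circumradius = √(r²−h²) = √(12²−0.2²) = 11.998 (area = (16/2)·11.998²·sin(360°/16) = 440.73 mm²). Checking containment: at z = 12.2 the cross-section extends beyond the z = 8.6 cross-section by about 35.27 mm².

part overhangs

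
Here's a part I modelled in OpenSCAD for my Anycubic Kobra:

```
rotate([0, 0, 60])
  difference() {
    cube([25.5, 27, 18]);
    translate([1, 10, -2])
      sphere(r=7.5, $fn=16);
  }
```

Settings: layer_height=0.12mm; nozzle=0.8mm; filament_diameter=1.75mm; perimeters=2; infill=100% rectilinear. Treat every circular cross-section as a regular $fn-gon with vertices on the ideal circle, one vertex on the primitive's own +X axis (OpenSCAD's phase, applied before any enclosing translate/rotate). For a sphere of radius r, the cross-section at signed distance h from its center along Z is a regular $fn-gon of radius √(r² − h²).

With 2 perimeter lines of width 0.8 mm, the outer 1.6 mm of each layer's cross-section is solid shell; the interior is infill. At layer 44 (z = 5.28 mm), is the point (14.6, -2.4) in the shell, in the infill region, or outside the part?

At z = 5.28 mm: the cube is present — its section is the full 25.5×27 rectangle; the sphere at (1, 10): section is a regular 16-gon, circumradius = √(r²−h²) = √(7.5²−7.28²) = 1.803; Taking the first minus the rest: starting from the 25.5×27 cube, the r=7.5 sphere at (1, 10) partially overlaps it — only the 8.34 mm² overlap (of its 9.95 mm²) is removed, clipping the outline — 1 connected region; (rotated 60° about Z; rotation is an isometry so areas/perimeters/island counts are preserved). Overall, the cross-section is a single solid region. Undo the 60° rotation: the query point maps to (5.222, -13.844) in the un-rotated model frame. The nearest boundary edge runs (25.50, 0.00)→(0.00, 0.00); distance from the point to it = 13.84 mm. The point is not inside any of the regions above, so it lies outside the cross-section (13.84 mm from the nearest boundary).

outside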